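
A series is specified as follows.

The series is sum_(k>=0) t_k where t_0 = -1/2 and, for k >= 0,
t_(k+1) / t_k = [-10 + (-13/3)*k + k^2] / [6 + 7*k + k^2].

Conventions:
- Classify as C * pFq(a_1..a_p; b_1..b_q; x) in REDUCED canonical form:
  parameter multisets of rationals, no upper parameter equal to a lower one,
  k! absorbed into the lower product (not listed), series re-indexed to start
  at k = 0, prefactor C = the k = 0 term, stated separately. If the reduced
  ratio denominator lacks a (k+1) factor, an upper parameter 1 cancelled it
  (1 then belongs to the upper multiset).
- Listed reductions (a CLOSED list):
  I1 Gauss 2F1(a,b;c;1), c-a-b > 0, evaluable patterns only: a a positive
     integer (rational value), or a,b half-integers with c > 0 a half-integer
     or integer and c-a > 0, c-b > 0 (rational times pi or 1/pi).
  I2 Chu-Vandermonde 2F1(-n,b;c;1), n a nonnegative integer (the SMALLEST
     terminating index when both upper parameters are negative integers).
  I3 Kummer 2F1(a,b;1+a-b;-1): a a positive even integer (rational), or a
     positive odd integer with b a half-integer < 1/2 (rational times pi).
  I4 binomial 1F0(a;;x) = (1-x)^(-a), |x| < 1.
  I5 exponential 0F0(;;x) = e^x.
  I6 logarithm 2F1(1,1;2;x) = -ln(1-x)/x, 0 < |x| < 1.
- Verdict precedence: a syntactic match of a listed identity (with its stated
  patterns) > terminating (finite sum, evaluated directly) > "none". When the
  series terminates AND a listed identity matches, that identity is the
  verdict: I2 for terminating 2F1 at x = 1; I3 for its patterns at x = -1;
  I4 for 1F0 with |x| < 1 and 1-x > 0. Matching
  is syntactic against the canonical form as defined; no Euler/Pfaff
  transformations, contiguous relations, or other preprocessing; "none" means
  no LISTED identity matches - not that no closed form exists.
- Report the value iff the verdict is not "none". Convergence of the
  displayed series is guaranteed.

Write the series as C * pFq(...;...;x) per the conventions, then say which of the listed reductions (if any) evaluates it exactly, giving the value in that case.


Reduced: x = 1, 2F1, upper = {-6, 5/3}, lower = {6}, C = -1/2. Verdict: this is Vandermonde's identity (I2) (terminating 2F1 at x = 1 with n = 6, b = 5/3, c = 6). Exact value: -2470/19683.

Key observation: with t_0 = -1/2, roots of the ratio polynomials (prefactor -1/2) are the negated parameters.
Step ratio: r(k) = 1 * (k-6) (k+5/3) / [(k+6) (k+1)] ; factor over Q: parameters, x = 1, and C = -1/2.


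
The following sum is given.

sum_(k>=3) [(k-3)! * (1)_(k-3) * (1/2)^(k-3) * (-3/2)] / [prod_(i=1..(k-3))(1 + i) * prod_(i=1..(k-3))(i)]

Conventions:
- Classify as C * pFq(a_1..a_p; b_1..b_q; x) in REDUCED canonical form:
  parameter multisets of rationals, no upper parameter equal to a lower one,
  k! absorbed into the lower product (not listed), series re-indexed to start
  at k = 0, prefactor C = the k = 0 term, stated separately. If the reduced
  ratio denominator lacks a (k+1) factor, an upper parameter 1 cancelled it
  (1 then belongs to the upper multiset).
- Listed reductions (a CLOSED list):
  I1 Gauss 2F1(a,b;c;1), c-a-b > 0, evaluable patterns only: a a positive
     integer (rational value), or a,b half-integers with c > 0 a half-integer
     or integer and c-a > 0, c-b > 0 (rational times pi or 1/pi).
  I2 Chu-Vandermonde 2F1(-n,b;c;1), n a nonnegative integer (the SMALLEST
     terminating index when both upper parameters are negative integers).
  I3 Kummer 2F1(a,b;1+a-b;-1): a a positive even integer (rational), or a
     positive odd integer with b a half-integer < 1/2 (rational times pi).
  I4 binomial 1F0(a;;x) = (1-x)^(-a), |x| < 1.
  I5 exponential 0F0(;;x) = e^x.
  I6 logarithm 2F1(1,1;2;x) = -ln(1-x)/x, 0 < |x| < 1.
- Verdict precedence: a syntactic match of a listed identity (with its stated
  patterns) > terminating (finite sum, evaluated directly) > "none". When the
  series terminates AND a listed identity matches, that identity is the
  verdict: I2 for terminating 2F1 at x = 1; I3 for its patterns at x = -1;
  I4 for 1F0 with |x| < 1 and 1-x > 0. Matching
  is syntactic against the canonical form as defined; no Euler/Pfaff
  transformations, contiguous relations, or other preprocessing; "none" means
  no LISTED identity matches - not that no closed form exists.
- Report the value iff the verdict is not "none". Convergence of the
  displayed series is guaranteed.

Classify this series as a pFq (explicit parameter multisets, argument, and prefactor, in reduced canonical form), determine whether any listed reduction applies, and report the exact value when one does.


Canonical form: C = -3/2 times 2F1 with upper {1, 1}, lower {2}, x = 1/2. Verdict: the I6 logarithm reduction applies (the logarithm: parameters (1,1;2), x = 1/2). Exact value: 3 * ln(1/2).

The tell: x = (1/2) and the factorial ratio (prefactor -3/2) (k+a-1)!/(a-1)! is a rising factorial (a)_k.
Step ratio: r(k) = (1/2) * (k+1) (k+1) / [(k+2) (k+1)] - rational in k. x = (1/2); t_0 = -3/2; negate the roots.


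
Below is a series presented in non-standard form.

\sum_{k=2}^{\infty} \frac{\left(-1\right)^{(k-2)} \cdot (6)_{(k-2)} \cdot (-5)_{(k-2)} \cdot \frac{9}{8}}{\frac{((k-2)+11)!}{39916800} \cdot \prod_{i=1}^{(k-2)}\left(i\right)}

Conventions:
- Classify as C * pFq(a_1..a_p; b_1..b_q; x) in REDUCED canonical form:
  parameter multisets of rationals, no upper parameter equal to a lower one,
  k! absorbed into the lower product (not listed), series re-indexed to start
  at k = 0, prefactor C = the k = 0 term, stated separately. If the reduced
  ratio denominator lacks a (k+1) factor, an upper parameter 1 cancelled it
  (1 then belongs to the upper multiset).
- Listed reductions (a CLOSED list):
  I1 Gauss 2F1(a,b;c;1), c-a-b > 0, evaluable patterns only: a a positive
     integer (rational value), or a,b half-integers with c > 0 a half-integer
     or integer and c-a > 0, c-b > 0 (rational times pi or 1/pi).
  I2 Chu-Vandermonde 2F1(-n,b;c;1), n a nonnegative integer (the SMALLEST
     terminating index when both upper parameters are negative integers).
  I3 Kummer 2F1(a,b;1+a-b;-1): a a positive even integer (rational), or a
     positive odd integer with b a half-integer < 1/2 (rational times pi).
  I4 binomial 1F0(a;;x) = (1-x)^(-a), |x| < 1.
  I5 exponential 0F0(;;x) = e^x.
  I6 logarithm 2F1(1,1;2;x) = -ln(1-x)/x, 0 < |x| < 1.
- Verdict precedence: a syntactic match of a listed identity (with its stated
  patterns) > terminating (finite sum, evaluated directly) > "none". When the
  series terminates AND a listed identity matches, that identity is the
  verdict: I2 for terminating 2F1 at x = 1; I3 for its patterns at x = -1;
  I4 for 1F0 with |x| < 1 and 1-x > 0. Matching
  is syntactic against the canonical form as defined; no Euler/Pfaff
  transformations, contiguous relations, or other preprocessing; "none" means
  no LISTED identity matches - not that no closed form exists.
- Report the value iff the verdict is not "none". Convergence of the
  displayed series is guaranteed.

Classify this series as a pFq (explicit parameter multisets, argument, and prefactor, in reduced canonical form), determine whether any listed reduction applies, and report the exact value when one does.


With C = \frac{9}{8}: the canonical form is 2F1(-5, 6; 12; -1). Verdict: the Kummer evaluation I3 applies (x = -1; c = 12 equals 1+a-b for upper {-5, 6}: listed pattern). Its exact value is \frac{297}{32}.

The tell: t_0 = \frac{9}{8} here, and the denominator's factorial ratio (C = 9/8, x = -1) is a lower Pochhammer.
Step ratio: r(k) = -1 * (k-5) (k+6) / [(k+12) (k+1)] - rational in k, leading ratio -1; with t_0 = \frac{9}{8}, classification follows.


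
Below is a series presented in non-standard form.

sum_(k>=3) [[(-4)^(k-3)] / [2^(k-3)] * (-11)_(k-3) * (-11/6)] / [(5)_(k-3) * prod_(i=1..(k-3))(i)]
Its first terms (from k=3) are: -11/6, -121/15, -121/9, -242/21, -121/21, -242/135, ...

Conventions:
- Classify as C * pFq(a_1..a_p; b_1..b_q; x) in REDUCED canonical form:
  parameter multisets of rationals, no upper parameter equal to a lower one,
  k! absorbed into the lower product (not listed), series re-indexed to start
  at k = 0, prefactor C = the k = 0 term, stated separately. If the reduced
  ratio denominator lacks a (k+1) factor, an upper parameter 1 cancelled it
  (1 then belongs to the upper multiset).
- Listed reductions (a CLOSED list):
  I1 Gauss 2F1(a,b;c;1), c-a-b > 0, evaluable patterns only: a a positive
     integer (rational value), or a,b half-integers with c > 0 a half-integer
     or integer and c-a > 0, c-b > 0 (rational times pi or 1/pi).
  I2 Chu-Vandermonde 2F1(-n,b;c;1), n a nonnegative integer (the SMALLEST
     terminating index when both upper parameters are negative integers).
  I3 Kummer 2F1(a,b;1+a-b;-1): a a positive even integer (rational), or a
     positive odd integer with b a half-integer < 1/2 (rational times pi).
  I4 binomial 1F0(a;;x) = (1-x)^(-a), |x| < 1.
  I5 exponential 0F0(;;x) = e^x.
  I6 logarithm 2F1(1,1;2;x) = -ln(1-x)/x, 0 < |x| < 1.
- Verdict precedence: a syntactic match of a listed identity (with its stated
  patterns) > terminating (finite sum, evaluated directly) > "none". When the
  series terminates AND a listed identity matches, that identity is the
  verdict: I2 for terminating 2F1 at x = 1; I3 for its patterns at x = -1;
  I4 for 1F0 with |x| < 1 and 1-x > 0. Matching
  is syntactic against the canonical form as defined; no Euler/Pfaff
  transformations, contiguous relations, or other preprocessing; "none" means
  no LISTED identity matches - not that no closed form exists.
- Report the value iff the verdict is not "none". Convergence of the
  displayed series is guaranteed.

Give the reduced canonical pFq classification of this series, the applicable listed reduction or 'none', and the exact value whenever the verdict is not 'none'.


At argument -2: a 1F1 with upper {-11}, lower {5}, scaled by C = -11/6. Verdict: terminating (-11 upstairs). 12 nonzero terms in all; added directly. Sum: -4972496273/116093250.

Key observation: from the first term -11/6: the product of the first k integers (C = -11/6, x = -2) is k!.
Adjacent-term ratio: r(k) = (-2) * (k-11) / [(k+5) (k+1)] - rational in k, leading ratio (-2); with t_0 = -11/6, classification follows.


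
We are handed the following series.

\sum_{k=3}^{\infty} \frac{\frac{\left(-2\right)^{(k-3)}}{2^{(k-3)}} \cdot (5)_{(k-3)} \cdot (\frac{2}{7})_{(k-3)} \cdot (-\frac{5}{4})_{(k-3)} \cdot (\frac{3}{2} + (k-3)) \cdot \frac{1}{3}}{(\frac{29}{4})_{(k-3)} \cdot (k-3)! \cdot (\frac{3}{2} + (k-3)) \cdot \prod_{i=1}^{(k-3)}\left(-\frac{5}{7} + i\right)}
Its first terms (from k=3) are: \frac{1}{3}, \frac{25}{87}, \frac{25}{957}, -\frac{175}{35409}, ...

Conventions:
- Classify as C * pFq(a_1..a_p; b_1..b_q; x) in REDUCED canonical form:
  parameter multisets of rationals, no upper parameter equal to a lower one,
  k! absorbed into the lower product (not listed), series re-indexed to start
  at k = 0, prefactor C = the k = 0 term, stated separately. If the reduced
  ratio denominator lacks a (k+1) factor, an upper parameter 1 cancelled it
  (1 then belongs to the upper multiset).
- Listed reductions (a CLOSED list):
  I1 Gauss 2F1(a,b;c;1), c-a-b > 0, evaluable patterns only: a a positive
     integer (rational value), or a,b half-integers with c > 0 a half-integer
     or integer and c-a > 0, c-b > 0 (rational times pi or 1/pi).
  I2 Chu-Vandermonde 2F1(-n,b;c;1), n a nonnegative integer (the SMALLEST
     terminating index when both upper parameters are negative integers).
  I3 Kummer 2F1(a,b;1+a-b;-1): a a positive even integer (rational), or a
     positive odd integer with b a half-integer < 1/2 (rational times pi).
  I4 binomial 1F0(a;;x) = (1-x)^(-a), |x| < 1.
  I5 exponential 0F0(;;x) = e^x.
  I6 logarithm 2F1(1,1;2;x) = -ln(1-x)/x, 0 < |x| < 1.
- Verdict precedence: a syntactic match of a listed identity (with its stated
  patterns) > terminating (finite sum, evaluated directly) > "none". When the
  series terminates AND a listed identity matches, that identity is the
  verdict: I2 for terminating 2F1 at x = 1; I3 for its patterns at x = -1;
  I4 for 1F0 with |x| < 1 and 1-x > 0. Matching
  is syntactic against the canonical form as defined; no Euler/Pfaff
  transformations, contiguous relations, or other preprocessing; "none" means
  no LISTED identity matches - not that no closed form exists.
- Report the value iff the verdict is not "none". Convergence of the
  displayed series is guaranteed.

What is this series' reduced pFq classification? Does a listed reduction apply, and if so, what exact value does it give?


Key step: t_0 = \frac{1}{3} here, and the factor k + 3/2 cancels (top and bottom), leaving C = 1/3, x = -1.
Adjacent-term ratio: r(k) = -1 * (k-\frac{5}{4}) (k+5) / [(k+\frac{29}{4}) (k+1)] - rational; roots negated = parameters, x = -1, C = \frac{1}{3}.

The series (x = -1) is 2F1: upper {-\frac{5}{4}, 5}, lower {\frac{29}{4}}, prefactor \frac{1}{3}. Verdict: none - at argument -1 the multisets {-\frac{5}{4}, 5} ; {\frac{29}{4}} match no listed identity.


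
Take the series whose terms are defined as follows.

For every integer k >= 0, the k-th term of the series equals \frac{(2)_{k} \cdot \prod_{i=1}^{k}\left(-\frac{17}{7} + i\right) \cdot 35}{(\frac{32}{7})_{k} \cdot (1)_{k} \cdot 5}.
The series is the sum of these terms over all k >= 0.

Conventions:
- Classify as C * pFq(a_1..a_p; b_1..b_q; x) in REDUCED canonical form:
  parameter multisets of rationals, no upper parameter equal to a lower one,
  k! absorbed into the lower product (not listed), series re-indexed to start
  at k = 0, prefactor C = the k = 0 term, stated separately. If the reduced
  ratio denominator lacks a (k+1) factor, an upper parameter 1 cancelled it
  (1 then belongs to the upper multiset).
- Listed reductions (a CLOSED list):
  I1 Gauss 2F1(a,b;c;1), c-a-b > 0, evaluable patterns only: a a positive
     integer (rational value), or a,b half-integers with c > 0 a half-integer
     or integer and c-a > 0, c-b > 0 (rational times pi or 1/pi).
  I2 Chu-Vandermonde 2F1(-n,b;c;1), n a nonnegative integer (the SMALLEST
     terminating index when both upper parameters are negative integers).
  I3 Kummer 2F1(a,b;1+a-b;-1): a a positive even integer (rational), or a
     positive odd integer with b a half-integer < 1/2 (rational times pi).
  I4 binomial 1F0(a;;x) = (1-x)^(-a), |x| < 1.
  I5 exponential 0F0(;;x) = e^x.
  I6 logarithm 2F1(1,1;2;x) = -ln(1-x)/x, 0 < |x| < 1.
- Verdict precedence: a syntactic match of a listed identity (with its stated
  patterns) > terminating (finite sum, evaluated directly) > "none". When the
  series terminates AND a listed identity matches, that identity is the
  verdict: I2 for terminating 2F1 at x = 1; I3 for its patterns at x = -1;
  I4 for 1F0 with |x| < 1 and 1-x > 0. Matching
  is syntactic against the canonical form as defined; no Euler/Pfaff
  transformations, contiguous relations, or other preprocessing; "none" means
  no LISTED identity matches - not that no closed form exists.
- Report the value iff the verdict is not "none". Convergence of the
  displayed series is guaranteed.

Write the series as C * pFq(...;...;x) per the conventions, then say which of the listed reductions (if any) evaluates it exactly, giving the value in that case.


With C = 7: the canonical form is 2F1(-\frac{10}{7}, 2; \frac{32}{7}; 1). Verdict (x = 1): Gauss's theorem (I1) applies (x = 1: the Gamma ratio telescopes since c-a-b = 4 > 0 and a = 2 in Z>0). Exact value: \frac{45}{14}.

First insight: t_0 being 7, (1)_k (C = 7, x = 1) is k! itself.
Consecutive-term ratio: r(k) = 1 * (k-\frac{10}{7}) (k+2) / [(k+\frac{32}{7}) (k+1)] ; factor over Q: parameters, x = 1, and C = 7.


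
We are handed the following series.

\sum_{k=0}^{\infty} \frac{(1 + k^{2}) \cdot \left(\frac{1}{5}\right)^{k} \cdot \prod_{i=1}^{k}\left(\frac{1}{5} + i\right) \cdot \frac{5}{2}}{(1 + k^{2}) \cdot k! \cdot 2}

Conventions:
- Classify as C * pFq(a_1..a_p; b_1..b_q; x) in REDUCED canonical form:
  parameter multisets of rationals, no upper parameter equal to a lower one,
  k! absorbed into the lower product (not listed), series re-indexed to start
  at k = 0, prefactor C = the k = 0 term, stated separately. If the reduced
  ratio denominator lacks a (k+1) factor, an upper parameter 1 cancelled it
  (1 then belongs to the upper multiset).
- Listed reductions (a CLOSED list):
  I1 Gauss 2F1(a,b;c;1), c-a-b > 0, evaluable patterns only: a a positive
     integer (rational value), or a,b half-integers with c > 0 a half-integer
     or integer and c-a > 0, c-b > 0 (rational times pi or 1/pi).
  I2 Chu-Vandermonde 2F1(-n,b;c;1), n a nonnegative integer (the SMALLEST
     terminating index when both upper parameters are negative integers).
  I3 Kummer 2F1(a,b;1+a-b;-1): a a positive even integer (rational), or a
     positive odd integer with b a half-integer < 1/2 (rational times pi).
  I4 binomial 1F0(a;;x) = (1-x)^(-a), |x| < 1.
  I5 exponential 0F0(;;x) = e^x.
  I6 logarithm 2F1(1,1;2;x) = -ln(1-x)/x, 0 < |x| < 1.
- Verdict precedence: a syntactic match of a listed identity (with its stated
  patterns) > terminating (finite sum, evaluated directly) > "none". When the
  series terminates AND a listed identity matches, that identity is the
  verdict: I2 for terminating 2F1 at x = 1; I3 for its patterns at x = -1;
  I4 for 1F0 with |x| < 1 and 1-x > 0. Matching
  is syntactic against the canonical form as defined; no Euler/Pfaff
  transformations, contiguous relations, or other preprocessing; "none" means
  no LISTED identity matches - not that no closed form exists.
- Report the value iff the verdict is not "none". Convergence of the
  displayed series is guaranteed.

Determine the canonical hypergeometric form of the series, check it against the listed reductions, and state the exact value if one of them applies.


This is \frac{5}{4} * 1F0(\frac{6}{5}; -; \frac{1}{5}) in reduced canonical form. Verdict at x = \frac{1}{5}: the binomial series (I4) matches (the 1F0 binomial series: exponent -6/5, x = \frac{1}{5}). Hence: \frac{5}{4} \cdot \left(\frac{4}{5}\right)^{-\frac{6}{5}}.

Structural cue: from the first term \frac{5}{4}: the factor k^2 + 1 cancels (top and bottom), leaving prefactor 5/4.
Ratio: r(k) = \frac{1}{5} * (k+\frac{6}{5}) / [(k+1)] - rational in k. x = \frac{1}{5}; t_0 = \frac{5}{4}; negate the roots.


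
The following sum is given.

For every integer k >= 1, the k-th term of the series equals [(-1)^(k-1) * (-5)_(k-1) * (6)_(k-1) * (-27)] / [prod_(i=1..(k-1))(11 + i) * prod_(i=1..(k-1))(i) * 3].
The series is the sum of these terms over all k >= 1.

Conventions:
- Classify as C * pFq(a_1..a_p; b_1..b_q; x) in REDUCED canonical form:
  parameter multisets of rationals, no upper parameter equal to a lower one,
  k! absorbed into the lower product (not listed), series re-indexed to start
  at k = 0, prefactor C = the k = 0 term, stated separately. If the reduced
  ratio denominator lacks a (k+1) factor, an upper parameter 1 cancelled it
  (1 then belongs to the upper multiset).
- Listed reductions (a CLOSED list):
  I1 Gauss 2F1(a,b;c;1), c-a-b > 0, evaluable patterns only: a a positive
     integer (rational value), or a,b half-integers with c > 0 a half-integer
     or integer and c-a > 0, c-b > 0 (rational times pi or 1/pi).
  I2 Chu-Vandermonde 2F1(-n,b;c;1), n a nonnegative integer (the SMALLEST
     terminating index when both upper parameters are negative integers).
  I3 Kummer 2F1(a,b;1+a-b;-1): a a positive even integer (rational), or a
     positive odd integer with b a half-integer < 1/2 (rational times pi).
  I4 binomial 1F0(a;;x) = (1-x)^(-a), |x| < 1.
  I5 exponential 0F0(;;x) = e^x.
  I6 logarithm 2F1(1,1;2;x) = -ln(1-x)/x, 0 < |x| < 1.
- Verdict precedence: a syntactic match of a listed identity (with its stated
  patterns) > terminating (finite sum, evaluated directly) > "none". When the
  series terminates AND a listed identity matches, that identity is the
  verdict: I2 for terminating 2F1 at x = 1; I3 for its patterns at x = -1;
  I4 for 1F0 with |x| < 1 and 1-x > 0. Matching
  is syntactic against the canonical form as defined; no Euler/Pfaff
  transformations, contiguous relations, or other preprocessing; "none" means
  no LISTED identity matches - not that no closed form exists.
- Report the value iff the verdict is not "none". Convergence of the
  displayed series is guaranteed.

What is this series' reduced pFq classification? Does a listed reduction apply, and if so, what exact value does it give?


First insight: from the first term -9: the product of the first k integers (C = -9, x = -1) is k!.
Consecutive-term ratio: r(k) = (-1) * (k-5) (k+6) / [(k+12) (k+1)] - rational in k. x = (-1); t_0 = -9; negate the roots.

Prefactor -9, argument -1: 2F1 with upper {-5, 6} over lower {12}. Verdict: this is Kummer (I3) (x = -1; c = 12 equals 1+a-b for upper {-5, 6}: listed pattern). Hence: -297/4.


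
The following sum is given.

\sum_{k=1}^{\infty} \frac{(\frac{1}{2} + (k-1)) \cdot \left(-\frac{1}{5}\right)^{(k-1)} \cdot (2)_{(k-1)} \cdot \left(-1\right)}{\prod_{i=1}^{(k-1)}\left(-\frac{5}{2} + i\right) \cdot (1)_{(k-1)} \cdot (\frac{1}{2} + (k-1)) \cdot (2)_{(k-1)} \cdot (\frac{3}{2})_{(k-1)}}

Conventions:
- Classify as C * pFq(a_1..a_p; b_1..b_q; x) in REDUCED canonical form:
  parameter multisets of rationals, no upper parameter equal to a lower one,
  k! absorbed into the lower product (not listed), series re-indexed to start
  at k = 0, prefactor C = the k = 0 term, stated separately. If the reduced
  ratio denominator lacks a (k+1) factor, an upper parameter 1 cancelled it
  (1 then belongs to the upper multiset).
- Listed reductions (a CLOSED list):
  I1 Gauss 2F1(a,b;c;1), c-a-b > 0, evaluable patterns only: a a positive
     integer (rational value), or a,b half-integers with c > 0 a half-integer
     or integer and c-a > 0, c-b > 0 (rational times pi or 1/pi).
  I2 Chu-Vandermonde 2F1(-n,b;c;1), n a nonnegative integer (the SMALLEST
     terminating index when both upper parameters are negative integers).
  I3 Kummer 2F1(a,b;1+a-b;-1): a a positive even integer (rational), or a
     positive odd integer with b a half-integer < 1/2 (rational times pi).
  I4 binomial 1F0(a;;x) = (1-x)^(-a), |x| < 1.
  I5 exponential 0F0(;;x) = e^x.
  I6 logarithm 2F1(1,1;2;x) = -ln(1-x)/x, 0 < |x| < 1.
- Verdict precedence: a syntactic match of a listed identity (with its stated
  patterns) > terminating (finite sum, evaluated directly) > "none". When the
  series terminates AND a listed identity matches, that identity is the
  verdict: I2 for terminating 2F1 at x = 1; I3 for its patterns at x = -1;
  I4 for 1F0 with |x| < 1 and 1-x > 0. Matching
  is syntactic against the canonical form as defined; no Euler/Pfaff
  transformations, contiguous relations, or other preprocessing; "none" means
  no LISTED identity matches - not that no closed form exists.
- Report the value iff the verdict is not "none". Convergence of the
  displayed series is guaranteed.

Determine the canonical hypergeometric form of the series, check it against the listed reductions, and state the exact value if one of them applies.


Key step: with t_0 = -1, the lower running product (C = -1, x = -1/5) is a rising factorial.
Consecutive-term ratio: r(k) = -\frac{1}{5} * 1 / [(k-\frac{3}{2}) (k+\frac{3}{2}) (k+1)] ; factor over Q: parameters, x = -\frac{1}{5}, and C = -1.

x = -\frac{1}{5} here; the reduced form reads 0F2, upper {-}, lower {-\frac{3}{2}, \frac{3}{2}}, C = -1. Verdict: none - at argument -\frac{1}{5} the multisets {-} ; {-\frac{3}{2}, \frac{3}{2}} match no listed identity.


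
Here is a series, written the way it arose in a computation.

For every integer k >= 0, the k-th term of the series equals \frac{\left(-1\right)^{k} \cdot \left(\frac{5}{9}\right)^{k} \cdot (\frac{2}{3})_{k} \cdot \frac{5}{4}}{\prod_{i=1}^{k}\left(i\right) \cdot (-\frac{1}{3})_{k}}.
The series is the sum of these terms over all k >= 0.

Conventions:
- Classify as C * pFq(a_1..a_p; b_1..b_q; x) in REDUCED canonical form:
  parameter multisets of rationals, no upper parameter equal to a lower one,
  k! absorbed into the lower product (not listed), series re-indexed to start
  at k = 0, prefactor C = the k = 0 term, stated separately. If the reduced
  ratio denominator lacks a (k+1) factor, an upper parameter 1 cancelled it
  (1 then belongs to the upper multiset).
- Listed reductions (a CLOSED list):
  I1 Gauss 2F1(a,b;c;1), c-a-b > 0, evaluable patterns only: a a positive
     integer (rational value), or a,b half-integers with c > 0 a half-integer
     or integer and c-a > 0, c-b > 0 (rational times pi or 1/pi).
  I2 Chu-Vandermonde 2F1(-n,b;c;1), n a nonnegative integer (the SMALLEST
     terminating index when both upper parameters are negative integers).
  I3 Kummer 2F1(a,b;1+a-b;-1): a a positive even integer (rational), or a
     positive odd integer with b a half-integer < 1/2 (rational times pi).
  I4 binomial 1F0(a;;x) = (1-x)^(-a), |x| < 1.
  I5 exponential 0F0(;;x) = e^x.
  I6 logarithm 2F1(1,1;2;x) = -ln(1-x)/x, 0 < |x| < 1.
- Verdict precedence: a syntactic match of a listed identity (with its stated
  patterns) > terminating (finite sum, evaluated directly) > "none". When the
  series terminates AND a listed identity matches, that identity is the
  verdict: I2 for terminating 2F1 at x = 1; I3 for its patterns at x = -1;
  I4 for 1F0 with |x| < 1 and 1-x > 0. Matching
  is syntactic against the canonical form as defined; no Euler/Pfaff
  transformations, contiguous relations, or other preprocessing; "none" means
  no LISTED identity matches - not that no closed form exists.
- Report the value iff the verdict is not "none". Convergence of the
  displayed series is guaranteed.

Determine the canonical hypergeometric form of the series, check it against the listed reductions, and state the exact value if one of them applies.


With C = \frac{5}{4}: the canonical form is 1F1(\frac{2}{3}; -\frac{1}{3}; -\frac{5}{9}). Verdict: none here - no I1-I6 shape fits x = -\frac{5}{9} with lower {-\frac{1}{3}}.

Structural cue: with t_0 = \frac{5}{4}, the product of the first k integers (C = 5/4) is k!.
Term ratio: r(k) = -\frac{5}{9} * (k+\frac{2}{3}) / [(k-\frac{1}{3}) (k+1)] - rational in k. x = -\frac{5}{9}; t_0 = \frac{5}{4}; negate the roots.


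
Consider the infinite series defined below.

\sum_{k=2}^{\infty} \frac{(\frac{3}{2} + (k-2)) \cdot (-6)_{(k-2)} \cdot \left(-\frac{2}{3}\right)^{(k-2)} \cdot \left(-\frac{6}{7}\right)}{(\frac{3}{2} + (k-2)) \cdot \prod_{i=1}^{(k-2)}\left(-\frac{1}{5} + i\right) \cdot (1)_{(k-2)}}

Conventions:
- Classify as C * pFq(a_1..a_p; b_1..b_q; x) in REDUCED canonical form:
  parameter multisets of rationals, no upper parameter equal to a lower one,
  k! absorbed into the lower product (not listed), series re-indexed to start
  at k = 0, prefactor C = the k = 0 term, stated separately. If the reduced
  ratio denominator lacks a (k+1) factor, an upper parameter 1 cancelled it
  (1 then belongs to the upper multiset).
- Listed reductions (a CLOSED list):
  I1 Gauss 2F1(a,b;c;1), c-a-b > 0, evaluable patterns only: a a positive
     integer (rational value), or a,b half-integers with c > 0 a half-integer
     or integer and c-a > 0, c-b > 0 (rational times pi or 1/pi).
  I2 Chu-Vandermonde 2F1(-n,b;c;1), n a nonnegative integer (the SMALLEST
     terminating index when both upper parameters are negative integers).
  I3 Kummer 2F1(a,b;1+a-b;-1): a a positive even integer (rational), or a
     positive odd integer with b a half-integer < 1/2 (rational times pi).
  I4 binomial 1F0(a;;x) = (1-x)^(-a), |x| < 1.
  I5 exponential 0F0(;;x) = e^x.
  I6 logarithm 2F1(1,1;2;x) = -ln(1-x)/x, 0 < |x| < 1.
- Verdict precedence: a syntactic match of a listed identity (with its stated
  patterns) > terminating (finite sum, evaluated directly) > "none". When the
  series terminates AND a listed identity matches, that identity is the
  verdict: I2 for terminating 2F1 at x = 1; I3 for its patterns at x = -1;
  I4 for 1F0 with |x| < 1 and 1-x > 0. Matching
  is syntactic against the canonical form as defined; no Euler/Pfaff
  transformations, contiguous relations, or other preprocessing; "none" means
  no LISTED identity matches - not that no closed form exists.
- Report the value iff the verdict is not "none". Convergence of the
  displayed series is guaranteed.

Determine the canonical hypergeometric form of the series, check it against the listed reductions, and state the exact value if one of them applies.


Reduced: x = -\frac{2}{3}, 1F1, upper = {-6}, lower = {\frac{4}{5}}, C = -\frac{6}{7}. Verdict: terminating. With -6 upstairs the series is a 7-term polynomial sum; evaluated term by term. Value: -\frac{1868126222}{177140439}.

Structural cue: x = -\frac{2}{3} and the factor k + 3/2 cancels (top and bottom), leaving C = -6/7, x = -2/3.
Adjacent-term ratio: r(k) = -\frac{2}{3} * (k-6) / [(k+\frac{4}{5}) (k+1)] - poly over poly, x = -\frac{2}{3} from leading terms; C = -\frac{6}{7} at k = 0.


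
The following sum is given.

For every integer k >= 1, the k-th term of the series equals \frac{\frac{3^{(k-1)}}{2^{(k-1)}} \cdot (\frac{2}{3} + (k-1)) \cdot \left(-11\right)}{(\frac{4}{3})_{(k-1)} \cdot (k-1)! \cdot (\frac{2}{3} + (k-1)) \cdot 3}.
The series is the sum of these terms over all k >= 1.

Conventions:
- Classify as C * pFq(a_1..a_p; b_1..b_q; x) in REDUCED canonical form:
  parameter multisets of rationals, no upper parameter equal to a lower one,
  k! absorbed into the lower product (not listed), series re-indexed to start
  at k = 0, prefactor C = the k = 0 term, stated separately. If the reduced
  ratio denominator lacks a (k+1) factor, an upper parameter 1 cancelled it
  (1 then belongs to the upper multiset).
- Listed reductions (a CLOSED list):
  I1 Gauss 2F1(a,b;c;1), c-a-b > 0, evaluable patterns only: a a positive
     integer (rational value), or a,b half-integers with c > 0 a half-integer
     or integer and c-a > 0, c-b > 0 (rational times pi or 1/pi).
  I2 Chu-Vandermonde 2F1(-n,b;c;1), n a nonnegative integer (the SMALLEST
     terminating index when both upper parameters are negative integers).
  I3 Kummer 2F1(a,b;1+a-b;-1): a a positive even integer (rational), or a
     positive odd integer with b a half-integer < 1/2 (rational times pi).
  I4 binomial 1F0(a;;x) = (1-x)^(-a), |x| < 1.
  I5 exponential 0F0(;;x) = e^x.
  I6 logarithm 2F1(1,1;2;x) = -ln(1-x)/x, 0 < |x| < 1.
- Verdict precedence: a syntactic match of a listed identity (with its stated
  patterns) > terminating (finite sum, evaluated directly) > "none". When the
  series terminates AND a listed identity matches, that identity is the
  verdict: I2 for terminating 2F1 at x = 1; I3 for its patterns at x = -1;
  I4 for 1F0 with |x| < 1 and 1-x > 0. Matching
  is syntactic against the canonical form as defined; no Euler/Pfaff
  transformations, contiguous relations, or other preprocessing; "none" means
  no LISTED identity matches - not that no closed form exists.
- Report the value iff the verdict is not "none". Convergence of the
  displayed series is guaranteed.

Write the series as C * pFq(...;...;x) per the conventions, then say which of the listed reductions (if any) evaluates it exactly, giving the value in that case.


Canonical form: C = -\frac{11}{3} times 0F1 with upper {-}, lower {\frac{4}{3}}, x = \frac{3}{2}. Verdict: no listed reduction: x = \frac{3}{2} and upper {-} fail every I1-I6 pattern.

First insight: t_0 being -\frac{11}{3}, k + 2/3 divides numerator and denominator alike; C = -11/3, x = 3/2 after cancelling.
Step ratio: r(k) = \frac{3}{2} * 1 / [(k+\frac{4}{3}) (k+1)] ; factor over Q: parameters, x = \frac{3}{2}, and C = -\frac{11}{3}.


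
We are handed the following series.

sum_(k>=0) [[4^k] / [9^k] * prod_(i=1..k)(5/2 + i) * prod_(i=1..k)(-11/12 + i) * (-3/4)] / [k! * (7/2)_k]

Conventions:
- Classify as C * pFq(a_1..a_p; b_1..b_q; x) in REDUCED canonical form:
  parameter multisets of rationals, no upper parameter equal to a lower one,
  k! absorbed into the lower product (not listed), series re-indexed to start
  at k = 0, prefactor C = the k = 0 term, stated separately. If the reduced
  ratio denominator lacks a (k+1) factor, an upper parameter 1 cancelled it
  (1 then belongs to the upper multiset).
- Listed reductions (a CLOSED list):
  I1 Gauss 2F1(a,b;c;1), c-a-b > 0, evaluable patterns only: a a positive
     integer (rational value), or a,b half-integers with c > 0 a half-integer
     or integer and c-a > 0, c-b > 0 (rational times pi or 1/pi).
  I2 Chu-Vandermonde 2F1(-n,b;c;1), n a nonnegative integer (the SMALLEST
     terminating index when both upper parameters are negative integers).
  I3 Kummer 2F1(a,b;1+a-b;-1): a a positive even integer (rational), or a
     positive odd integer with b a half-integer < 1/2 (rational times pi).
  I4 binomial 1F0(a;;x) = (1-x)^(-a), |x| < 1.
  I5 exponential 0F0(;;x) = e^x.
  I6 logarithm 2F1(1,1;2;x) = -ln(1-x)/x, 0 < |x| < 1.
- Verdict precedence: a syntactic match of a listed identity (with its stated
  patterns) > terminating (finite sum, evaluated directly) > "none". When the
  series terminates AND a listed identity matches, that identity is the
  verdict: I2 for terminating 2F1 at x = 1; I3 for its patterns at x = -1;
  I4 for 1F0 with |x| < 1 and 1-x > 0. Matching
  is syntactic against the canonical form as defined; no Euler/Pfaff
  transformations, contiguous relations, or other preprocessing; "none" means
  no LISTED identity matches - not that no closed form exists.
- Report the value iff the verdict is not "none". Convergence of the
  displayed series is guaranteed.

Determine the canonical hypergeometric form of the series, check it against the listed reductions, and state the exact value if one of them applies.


Reduced: x = 4/9, 1F0, upper = {1/12}, lower = {-}, C = -3/4. Verdict (x = 4/9): binomial (I4) applies (the 1F0 binomial series: exponent -1/12, x = 4/9). Its exact value is (-3/4) * (5/9)^(-1/12).

The tell: from the first term -3/4: the parameter 7/2 appears in both the upper and lower lists and cancels.
Term ratio: r(k) = (4/9) * (k+1/12) / [(k+1)] - rational; roots negated = parameters, x = (4/9), C = -3/4.


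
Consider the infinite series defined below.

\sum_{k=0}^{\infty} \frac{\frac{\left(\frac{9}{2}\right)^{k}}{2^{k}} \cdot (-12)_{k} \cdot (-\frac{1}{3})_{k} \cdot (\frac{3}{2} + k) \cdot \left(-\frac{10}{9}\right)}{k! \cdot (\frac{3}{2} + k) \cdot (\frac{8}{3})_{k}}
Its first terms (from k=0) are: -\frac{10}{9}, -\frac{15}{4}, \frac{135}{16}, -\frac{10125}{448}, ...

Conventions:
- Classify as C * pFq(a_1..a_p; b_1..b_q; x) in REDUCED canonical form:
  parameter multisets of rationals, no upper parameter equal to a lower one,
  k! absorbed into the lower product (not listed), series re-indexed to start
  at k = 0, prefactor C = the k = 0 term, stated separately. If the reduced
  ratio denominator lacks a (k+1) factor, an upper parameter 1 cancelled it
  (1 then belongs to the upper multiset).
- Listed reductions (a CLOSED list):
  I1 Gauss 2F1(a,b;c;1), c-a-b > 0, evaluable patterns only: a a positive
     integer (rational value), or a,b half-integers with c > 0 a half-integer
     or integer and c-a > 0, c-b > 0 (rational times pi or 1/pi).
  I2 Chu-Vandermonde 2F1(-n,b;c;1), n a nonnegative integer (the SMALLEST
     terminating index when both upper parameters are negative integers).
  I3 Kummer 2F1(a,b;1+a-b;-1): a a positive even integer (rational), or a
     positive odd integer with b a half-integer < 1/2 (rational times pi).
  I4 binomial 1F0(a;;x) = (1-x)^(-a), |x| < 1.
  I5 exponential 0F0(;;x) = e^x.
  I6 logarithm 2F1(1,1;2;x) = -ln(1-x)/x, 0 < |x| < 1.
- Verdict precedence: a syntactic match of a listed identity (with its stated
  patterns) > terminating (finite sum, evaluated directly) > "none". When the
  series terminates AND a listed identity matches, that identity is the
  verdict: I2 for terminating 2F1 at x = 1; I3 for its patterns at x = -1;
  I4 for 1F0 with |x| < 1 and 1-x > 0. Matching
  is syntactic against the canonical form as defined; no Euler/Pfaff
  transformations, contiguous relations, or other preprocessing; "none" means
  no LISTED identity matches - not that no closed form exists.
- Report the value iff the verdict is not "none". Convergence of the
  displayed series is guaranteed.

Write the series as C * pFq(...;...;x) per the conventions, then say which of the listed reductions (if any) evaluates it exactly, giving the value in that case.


x = \frac{9}{4} here; the reduced form reads 2F1, upper {-12, -\frac{1}{3}}, lower {\frac{8}{3}}, C = -\frac{10}{9}. Verdict: terminating (-12 upstairs). 13 nonzero terms in all; added directly. Value: -\frac{314225340686701735}{121371301955764224}.

The tell: with t_0 = -\frac{10}{9}, the two k-th powers (prefactor -10/9) combine into one argument.
Ratio: r(k) = \frac{9}{4} * (k-12) (k-\frac{1}{3}) / [(k+\frac{8}{3}) (k+1)] ; factor over Q: parameters, x = \frac{9}{4}, and C = -\frac{10}{9}.


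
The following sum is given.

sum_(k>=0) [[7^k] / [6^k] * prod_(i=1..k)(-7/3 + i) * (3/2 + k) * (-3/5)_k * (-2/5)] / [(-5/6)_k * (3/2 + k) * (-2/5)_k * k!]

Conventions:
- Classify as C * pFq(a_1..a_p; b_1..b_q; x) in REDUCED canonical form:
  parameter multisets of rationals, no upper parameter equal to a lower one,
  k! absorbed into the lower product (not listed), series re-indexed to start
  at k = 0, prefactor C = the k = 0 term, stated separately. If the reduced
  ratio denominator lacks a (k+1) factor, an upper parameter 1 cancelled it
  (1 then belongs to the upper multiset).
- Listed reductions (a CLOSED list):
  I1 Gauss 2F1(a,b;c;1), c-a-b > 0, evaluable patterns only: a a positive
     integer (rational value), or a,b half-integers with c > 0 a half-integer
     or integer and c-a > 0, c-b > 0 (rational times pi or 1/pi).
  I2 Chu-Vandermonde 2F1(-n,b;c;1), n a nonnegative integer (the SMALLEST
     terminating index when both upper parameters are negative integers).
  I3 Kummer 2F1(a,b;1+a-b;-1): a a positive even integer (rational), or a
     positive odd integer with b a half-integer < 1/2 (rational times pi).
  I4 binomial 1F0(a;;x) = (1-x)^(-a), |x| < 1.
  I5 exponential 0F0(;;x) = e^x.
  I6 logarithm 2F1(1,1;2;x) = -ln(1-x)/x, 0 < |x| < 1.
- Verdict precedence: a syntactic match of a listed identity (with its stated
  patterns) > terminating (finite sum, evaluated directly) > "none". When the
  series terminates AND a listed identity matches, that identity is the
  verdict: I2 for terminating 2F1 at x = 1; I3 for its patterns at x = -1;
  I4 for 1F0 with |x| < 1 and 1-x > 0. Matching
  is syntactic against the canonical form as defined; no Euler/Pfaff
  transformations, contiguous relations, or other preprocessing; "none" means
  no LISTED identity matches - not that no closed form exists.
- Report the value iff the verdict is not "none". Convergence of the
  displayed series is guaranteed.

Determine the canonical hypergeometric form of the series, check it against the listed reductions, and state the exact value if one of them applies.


The series (x = 7/6) is 2F2: upper {-4/3, -3/5}, lower {-5/6, -2/5}, prefactor -2/5. Verdict: none - at argument 7/6 the multisets {-4/3, -3/5} ; {-5/6, -2/5} match no listed identity.

First insight: from the first term -2/5: the two geometric factors (C = -2/5) combine into one argument.
Term ratio: r(k) = (7/6) * (k-4/3) (k-3/5) / [(k-5/6) (k-2/5) (k+1)] - poly over poly, x = (7/6) from leading terms; C = -2/5 at k = 0.


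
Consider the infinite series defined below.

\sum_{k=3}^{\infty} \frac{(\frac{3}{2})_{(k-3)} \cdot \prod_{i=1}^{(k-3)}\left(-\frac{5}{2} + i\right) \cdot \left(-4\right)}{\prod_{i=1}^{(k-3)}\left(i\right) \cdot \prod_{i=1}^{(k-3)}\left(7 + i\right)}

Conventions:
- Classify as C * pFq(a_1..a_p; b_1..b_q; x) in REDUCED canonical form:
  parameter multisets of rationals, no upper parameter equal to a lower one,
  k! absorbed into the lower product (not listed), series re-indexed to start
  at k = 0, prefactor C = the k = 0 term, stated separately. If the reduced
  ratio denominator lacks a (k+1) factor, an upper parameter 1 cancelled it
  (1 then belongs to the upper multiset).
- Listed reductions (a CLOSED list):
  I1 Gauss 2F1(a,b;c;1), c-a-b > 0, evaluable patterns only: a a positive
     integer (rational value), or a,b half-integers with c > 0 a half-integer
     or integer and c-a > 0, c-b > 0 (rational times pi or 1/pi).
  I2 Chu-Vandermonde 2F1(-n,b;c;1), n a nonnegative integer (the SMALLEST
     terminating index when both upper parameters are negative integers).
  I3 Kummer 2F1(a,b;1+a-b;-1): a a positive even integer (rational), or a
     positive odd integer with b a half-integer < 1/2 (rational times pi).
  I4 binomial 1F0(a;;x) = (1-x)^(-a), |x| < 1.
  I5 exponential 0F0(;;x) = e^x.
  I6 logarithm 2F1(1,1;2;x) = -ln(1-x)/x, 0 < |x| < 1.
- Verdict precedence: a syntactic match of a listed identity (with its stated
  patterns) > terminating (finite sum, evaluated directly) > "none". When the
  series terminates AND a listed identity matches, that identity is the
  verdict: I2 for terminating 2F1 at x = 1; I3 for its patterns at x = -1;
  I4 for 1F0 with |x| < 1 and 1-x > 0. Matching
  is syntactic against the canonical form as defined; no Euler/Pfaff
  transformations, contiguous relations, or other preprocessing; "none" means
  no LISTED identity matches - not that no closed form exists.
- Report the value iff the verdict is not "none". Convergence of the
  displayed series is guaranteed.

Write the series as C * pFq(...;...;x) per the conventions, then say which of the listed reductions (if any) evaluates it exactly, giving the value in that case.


x = 1 here; the reduced form reads 2F1, upper {-\frac{3}{2}, \frac{3}{2}}, lower {8}, C = -4. Verdict at x = 1: Gauss's theorem I1 (half-integer case) matches (x = 1; upper {-\frac{3}{2}, \frac{3}{2}} half-integers, c = 8 in the evaluable pattern). Value: \left(-\frac{33554432}{3610035}\right) / \pi.

Key step: t_0 = -4 here, and the running product (prefactor -4) telescopes to a rising factorial.
Step ratio: r(k) = 1 * (k-\frac{3}{2}) (k+\frac{3}{2}) / [(k+8) (k+1)] - rational in k, leading ratio 1; with t_0 = -4, classification follows.
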